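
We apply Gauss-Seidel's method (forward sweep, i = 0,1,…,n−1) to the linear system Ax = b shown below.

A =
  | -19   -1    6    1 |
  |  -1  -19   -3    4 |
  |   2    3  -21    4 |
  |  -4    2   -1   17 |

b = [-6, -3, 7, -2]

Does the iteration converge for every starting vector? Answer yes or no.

A = D + L + U where D = diag(-19, -19, -21, 17).
Gauss-Seidel: T = -(D+L)⁻¹U, row 0 first, T[0,2] = -(6)/(-19) = +0.3158; later rows by forward substitution.
  T[0,:] = [+0.0000, -0.0526, +0.3158, +0.0526]
  T[1,:] = [+0.0000, +0.0028, -0.1745, +0.2078]
  T[2,:] = [+0.0000, -0.0046, +0.0051, +0.2252]
  T[3,:] = [+0.0000, -0.0130, +0.0951, +0.0012]
moduli |λ_i(T)| = 0.1528, 0.1240, 0.0197, 0.0000.
ρ = 0.1528; 0.1528 < 1: convergent.

yes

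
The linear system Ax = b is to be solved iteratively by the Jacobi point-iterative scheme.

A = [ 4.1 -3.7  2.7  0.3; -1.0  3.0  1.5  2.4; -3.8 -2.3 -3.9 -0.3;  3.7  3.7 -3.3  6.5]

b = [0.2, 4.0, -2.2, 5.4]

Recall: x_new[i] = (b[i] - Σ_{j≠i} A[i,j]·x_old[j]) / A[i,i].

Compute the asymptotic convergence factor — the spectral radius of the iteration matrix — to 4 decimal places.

1.5975

Diagonal D = diag(4.1, 3, -3.9, 6.5); L, U strict lower/upper.
Jacobi: T = -D⁻¹(L+U), T[3,0] = -(3.7)/(6.5) = -0.5692; T[3,3] = 0.
  T[0,:] = [+0.0000, +0.9024, -0.6585, -0.0732]
  T[1,:] = [+0.3333, +0.0000, -0.5000, -0.8000]
  T[2,:] = [-0.9744, -0.5897, +0.0000, -0.0769]
  T[3,:] = [-0.5692, -0.5692, +0.5077, +0.0000]
|roots of det(T-λI)|: 1.5975, 0.6268, 0.6268, 0.3816.
ρ = 1.5975; 1.5975 > 1 ⇒ diverges.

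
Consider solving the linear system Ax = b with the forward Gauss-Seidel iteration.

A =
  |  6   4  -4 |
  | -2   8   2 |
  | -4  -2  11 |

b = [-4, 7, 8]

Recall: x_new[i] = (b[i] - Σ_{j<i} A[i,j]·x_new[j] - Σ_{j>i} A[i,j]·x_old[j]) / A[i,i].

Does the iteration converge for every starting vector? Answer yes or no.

Write A = D+L+U with D = diag(6, 8, 11).
Gauss-Seidel: T = -(D+L)⁻¹U, row 0 first, T[0,2] = -(-4)/(6) = +0.6667; later rows by forward substitution.
  T[0,:] = [+0.0000 -0.6667 +0.6667]
  T[1,:] = [+0.0000 -0.1667 -0.0833]
  T[2,:] = [+0.0000 -0.2727 +0.2273]
eigenvalue magnitudes: 0.2783, 0.2177, 0.0000.
spectral radius ρ = 0.2783; 0.2783 < 1 ⇒ converges.

yes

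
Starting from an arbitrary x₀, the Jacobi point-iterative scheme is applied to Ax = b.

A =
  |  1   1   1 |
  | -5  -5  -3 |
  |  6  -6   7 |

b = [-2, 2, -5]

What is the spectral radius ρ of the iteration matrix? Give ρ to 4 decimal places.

A = D + L + U where D = diag(1, -5, 7).
T_J = -D⁻¹(L+U): T[1,0] = -(-5)/(-5) = -1.0000; T[1,1] = 0.
  T[0,:] = [+0.0000, -1.0000, -1.0000]
  T[1,:] = [-1.0000, +0.0000, -0.6000]
  T[2,:] = [-0.8571, +0.8571, +0.0000]
|λ(T)| sorted: 1.2700, 1.0000, 0.2700.
ρ(T) = max|λ| = 1.2700; 1.2700 > 1: divergent.

1.2700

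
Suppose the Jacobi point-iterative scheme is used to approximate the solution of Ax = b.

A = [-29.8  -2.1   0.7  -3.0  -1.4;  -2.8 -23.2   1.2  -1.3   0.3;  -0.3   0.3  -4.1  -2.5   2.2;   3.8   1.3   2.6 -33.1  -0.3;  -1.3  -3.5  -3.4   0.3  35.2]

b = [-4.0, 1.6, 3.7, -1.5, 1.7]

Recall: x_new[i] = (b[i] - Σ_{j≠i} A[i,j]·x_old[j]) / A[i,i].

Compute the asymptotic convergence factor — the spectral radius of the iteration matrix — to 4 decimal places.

0.2047

Split A = D + L + U, D = diag(-29.8, -23.2, -4.1, -33.1, 35.2).
Jacobi T = -D⁻¹(L+U): T[3,2] = -(2.6)/(-33.1) = +0.0785; T[3,3] = 0.
  T[0,:] = [+0.0000, -0.0705, +0.0235, -0.1007, -0.0470]
  T[1,:] = [-0.1207, +0.0000, +0.0517, -0.0560, +0.0129]
  T[2,:] = [-0.0732, +0.0732, +0.0000, -0.6098, +0.5366]
  T[3,:] = [+0.1148, +0.0393, +0.0785, +0.0000, -0.0091]
  T[4,:] = [+0.0369, +0.0994, +0.0966, -0.0085, +0.0000]
|eigenvalues of T|: 0.2047, 0.1691, 0.1691, 0.1038, 0.1038.
ρ = 0.2047; 0.2047 < 1 ⇒ converges.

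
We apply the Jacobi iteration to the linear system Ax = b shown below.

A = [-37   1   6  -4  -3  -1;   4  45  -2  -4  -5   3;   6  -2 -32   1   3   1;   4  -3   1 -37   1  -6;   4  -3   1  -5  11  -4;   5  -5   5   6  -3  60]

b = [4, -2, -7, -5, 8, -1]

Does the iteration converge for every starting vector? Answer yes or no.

Split A = D + L + U, D = diag(-37, 45, -32, -37, 11, 60).
Jacobi T = -D⁻¹(L+U): T[2,5] = -(1)/(-32) = +0.0312; T[2,2] = 0.
  T[0,:] = [+0.0000 +0.0270 +0.1622 -0.1081 -0.0811 -0.0270]
  T[1,:] = [-0.0889 +0.0000 +0.0444 +0.0889 +0.1111 -0.0667]
  T[2,:] = [+0.1875 -0.0625 +0.0000 +0.0312 +0.0938 +0.0312]
  T[3,:] = [+0.1081 -0.0811 +0.0270 +0.0000 +0.0270 -0.1622]
  T[4,:] = [-0.3636 +0.2727 -0.0909 +0.4545 +0.0000 +0.3636]
  T[5,:] = [-0.0833 +0.0833 -0.0833 -0.1000 +0.0500 +0.0000]
|roots of det(T-λI)|: 0.3407, 0.2312, 0.2312, 0.1325, 0.1274, 0.1274.
ρ(T) = max|λ| = 0.3407; 0.3407 < 1 ⇒ converges.

yes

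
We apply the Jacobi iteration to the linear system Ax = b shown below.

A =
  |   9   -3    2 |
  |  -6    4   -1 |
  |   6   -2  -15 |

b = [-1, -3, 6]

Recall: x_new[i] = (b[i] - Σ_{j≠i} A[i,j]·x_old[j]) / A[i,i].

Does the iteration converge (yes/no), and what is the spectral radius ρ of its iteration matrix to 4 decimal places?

A = D + L + U where D = diag(9, 4, -15).
Jacobi T = -D⁻¹(L+U): T[0,1] = -(-3)/(9) = +0.3333; T[0,0] = 0.
  T[0,:] = [+0.0000 +0.3333 -0.2222]
  T[1,:] = [+1.5000 +0.0000 +0.2500]
  T[2,:] = [+0.4000 -0.1333 +0.0000]
eigenvalue magnitudes: 0.6993, 0.4546, 0.2446.
ρ(T) = max|λ| = 0.6993; 0.6993 < 1: convergent.

yes, ρ = 0.6993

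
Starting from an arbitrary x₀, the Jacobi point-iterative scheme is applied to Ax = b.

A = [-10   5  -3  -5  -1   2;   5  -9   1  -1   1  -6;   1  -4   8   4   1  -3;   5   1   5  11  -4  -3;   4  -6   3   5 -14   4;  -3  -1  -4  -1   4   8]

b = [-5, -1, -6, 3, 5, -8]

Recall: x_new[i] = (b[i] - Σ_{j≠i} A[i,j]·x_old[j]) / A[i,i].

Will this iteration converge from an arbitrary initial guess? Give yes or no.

no

Diagonal D = diag(-10, -9, 8, 11, -14, 8); L, U strict lower/upper.
Jacobi: T = -D⁻¹(L+U), T[3,0] = -(5)/(11) = -0.4545; T[3,3] = 0.
  T[0,:] = [+0.0000 +0.5000 -0.3000 -0.5000 -0.1000 +0.2000]
  T[1,:] = [+0.5556 +0.0000 +0.1111 -0.1111 +0.1111 -0.6667]
  T[2,:] = [-0.1250 +0.5000 +0.0000 -0.5000 -0.1250 +0.3750]
  T[3,:] = [-0.4545 -0.0909 -0.4545 +0.0000 +0.3636 +0.2727]
  T[4,:] = [+0.2857 -0.4286 +0.2143 +0.3571 +0.0000 +0.2857]
  T[5,:] = [+0.3750 +0.1250 +0.5000 +0.1250 -0.5000 +0.0000]
|eigenvalues of T|: 1.3284, 0.4827, 0.4827, 0.4015, 0.4015, 0.0624.
ρ(T) = max|λ| = 1.3284; 1.3284 > 1, so it fails to converge.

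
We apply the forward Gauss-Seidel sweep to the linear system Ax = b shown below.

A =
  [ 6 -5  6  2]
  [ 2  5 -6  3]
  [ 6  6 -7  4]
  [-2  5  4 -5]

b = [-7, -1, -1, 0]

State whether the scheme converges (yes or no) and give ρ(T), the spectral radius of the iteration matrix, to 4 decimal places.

Split A = D + L + U, D = diag(6, 5, -7, -5).
GS T = -(D+L)⁻¹U: row 0 first, T[0,3] = -(2)/(6) = -0.3333; later rows by forward substitution.
  T[0,:] = [+0.0000 +0.8333 -1.0000 -0.3333]
  T[1,:] = [+0.0000 -0.3333 +1.6000 -0.4667]
  T[2,:] = [+0.0000 +0.4286 +0.5143 -0.1143]
  T[3,:] = [+0.0000 -0.3238 +2.4114 -0.4248]
|λ(T)| sorted: 1.1347, 0.4488, 0.4488, 0.0000.
ρ = 1.1347; 1.1347 > 1, so it fails to converge.

no, ρ = 1.1347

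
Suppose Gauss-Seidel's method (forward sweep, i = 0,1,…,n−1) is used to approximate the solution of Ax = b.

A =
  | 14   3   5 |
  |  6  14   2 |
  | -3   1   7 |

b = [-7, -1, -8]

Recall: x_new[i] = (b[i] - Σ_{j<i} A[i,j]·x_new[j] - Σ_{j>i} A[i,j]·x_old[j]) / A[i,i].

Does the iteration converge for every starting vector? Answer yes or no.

A = D + L + U where D = diag(14, 14, 7).
T_GS = -(D+L)⁻¹U: row 0 first, T[0,1] = -(3)/(14) = -0.2143; later rows by forward substitution.
  T[0,:] = [+0.0000 -0.2143 -0.3571]
  T[1,:] = [+0.0000 +0.0918 +0.0102]
  T[2,:] = [+0.0000 -0.1050 -0.1545]
moduli |λ_i(T)| = 0.1501, 0.0874, 0.0000.
ρ(T) = max|λ| = 0.1501; 0.1501 < 1: convergent.

yes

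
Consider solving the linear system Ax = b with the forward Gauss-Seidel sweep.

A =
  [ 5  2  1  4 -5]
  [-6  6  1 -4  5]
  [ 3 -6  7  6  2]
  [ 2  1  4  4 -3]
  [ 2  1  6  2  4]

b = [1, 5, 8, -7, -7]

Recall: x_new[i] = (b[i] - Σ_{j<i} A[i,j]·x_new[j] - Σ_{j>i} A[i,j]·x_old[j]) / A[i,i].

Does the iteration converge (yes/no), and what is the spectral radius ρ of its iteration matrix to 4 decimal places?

no, ρ = 1.2457

Write A = D+L+U with D = diag(5, 6, 7, 4, 4).
Gauss-Seidel: T = -(D+L)⁻¹U, row 0 first, T[0,1] = -(2)/(5) = -0.4000; later rows by forward substitution.
  T[0,:] = [+0.0000 -0.4000 -0.2000 -0.8000 +1.0000]
  T[1,:] = [+0.0000 -0.4000 -0.3667 -0.1333 +0.1667]
  T[2,:] = [+0.0000 -0.1714 -0.2286 -0.6286 -0.5714]
  T[3,:] = [+0.0000 +0.4714 +0.4202 +1.0619 +0.7798]
  T[4,:] = [+0.0000 +0.3214 +0.3244 +0.8452 -0.0744]
|roots of det(T-λI)|: 1.2457, 0.4647, 0.2977, 0.1243, 0.0000.
spectral radius ρ = 1.2457; 1.2457 > 1, so it fails to converge.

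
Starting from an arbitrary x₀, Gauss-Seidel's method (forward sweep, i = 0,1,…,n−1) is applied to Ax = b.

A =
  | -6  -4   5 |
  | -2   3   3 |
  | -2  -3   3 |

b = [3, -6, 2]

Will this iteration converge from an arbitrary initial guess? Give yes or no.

yes

Split A = D + L + U, D = diag(-6, 3, 3).
GS T = -(D+L)⁻¹U: row 0 first, T[0,1] = -(-4)/(-6) = -0.6667; later rows by forward substitution.
  T[0,:] = [+0.0000, -0.6667, +0.8333]
  T[1,:] = [+0.0000, -0.4444, -0.4444]
  T[2,:] = [+0.0000, -0.8889, +0.1111]
moduli |λ_i(T)| = 0.8539, 0.5205, 0.0000.
ρ = 0.8539; 0.8539 < 1 ⇒ converges.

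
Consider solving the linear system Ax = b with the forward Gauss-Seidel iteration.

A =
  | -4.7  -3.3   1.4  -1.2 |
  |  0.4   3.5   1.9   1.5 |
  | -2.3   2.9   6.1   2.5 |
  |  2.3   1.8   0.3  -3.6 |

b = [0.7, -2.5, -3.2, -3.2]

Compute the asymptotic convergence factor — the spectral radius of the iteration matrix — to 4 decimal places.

Split A = D + L + U, D = diag(-4.7, 3.5, 6.1, -3.6).
Gauss-Seidel: T = -(D+L)⁻¹U, row 0 first, T[0,3] = -(-1.2)/(-4.7) = -0.2553; later rows by forward substitution.
  T[0,:] = [+0.0000  -0.7021  +0.2979  -0.2553]
  T[1,:] = [+0.0000  +0.0802  -0.5769  -0.3994]
  T[2,:] = [+0.0000  -0.3029  +0.3866  -0.3162]
  T[3,:] = [+0.0000  -0.4337  -0.0659  -0.3892]
|eigenvalues of T|: 0.7680, 0.6437, 0.2019, 0.0000.
ρ = 0.7680; 0.7680 < 1, so it converges for any x₀.

0.7680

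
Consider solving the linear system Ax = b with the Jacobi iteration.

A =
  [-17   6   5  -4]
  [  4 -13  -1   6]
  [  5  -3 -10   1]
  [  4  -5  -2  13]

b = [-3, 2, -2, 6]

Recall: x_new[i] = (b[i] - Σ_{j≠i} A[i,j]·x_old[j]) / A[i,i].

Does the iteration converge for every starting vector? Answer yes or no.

yes

Write A = D+L+U with D = diag(-17, -13, -10, 13).
Jacobi T = -D⁻¹(L+U): T[2,1] = -(-3)/(-10) = -0.3000; T[2,2] = 0.
  T[0,:] = [+0.0000 +0.3529 +0.2941 -0.2353]
  T[1,:] = [+0.3077 +0.0000 -0.0769 +0.4615]
  T[2,:] = [+0.5000 -0.3000 +0.0000 +0.1000]
  T[3,:] = [-0.3077 +0.3846 +0.1538 +0.0000]
|λ(T)| sorted: 0.8657, 0.4306, 0.3885, 0.0466.
ρ = 0.8657; 0.8657 < 1: convergent.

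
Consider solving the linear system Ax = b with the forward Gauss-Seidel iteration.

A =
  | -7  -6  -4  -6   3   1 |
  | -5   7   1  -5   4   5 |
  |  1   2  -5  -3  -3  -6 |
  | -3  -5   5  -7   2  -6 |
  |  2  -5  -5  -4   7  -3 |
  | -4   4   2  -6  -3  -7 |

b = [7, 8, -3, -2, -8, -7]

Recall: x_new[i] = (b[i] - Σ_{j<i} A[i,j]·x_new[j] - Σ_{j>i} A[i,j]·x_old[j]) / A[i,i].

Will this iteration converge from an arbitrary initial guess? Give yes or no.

no

A = D + L + U where D = diag(-7, 7, -5, -7, 7, -7).
GS T = -(D+L)⁻¹U: row 0 first, T[0,3] = -(-6)/(-7) = -0.8571; later rows by forward substitution.
  T[0,:] = [+0.0000 -0.8571 -0.5714 -0.8571 +0.4286 +0.1429]
  T[1,:] = [+0.0000 -0.6122 -0.5510 +0.1020 -0.2653 -0.6122]
  T[2,:] = [+0.0000 -0.4163 -0.3347 -0.7306 -0.6204 -1.4163]
  T[3,:] = [+0.0000 +0.5073 +0.3994 -0.2274 -0.1516 -1.4927]
  T[4,:] = [+0.0000 -0.1999 -0.2411 -0.3340 -0.8417 -1.9142]
  T[5,:] = [+0.0000 -0.3281 -0.3230 +0.6774 -0.0831 +1.2637]
moduli |λ_i(T)| = 1.6890, 0.8642, 0.8642, 0.2989, 0.0136, 0.0000.
ρ = 1.6890; 1.6890 > 1 ⇒ diverges.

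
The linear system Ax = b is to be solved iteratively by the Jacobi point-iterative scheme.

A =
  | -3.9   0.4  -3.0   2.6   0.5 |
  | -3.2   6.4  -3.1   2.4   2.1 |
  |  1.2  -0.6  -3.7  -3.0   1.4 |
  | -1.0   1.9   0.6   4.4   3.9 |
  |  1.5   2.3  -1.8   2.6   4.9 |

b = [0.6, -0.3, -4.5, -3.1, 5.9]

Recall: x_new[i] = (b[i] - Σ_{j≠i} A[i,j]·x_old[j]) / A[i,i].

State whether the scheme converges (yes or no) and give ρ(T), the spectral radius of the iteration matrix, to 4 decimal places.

no, ρ = 1.1613

Let D = diag(-3.9, 6.4, -3.7, 4.4, 4.9); L, U the strict triangles.
T_J = -D⁻¹(L+U): T[0,3] = -(2.6)/(-3.9) = +0.6667; T[0,0] = 0.
  T[0,:] = [+0.0000 +0.1026 -0.7692 +0.6667 +0.1282]
  T[1,:] = [+0.5000 +0.0000 +0.4844 -0.3750 -0.3281]
  T[2,:] = [+0.3243 -0.1622 +0.0000 -0.8108 +0.3784]
  T[3,:] = [+0.2273 -0.4318 -0.1364 +0.0000 -0.8864]
  T[4,:] = [-0.3061 -0.4694 +0.3673 -0.5306 +0.0000]
|roots of det(T-λI)|: 1.1613, 0.6826, 0.6826, 0.3493, 0.3493.
ρ(T) = max|λ| = 1.1613; 1.1613 > 1 ⇒ diverges.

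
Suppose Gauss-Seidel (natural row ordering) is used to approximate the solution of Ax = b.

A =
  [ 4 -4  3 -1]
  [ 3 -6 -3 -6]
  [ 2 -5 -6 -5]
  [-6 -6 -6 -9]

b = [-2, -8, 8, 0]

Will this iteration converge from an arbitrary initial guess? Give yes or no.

no

Split A = D + L + U, D = diag(4, -6, -6, -9).
Gauss-Seidel: T = -(D+L)⁻¹U, row 0 first, T[0,2] = -(3)/(4) = -0.7500; later rows by forward substitution.
  T[0,:] = [+0.0000 +1.0000 -0.7500 +0.2500]
  T[1,:] = [+0.0000 +0.5000 -0.8750 -0.8750]
  T[2,:] = [+0.0000 -0.0833 +0.4792 -0.0208]
  T[3,:] = [+0.0000 -0.9444 +0.7639 +0.4306]
|eigenvalues of T|: 1.4292, 0.4507, 0.4312, 0.0000.
spectral radius ρ = 1.4292; 1.4292 > 1: divergent.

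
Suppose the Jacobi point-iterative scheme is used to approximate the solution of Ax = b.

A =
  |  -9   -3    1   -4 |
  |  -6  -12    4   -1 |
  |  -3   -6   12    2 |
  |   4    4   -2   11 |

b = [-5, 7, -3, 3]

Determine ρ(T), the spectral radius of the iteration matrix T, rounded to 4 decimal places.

Split A = D + L + U, D = diag(-9, -12, 12, 11).
Jacobi: T = -D⁻¹(L+U), T[2,0] = -(-3)/(12) = +0.2500; T[2,2] = 0.
  T[0,:] = [+0.0000, -0.3333, +0.1111, -0.4444]
  T[1,:] = [-0.5000, +0.0000, +0.3333, -0.0833]
  T[2,:] = [+0.2500, +0.5000, +0.0000, -0.1667]
  T[3,:] = [-0.3636, -0.3636, +0.1818, +0.0000]
|roots of det(T-λI)|: 0.8389, 0.4847, 0.3255, 0.0286.
spectral radius ρ = 0.8389; 0.8389 < 1, so it converges for any x₀.

0.8389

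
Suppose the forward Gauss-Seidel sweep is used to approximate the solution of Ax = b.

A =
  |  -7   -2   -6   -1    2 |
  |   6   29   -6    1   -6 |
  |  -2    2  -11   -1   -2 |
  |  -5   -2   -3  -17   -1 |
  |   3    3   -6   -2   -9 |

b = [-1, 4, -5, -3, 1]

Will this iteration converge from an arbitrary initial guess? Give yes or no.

yes

Write A = D+L+U with D = diag(-7, 29, -11, -17, -9).
GS T = -(D+L)⁻¹U: row 0 first, T[0,3] = -(-1)/(-7) = -0.1429; later rows by forward substitution.
  T[0,:] = [+0.0000  -0.2857  -0.8571  -0.1429  +0.2857]
  T[1,:] = [+0.0000  +0.0591  +0.3842  -0.0049  +0.1478]
  T[2,:] = [+0.0000  +0.0627  +0.2257  -0.0658  -0.2069]
  T[3,:] = [+0.0000  +0.0660  +0.1671  +0.0542  -0.1237]
  T[4,:] = [+0.0000  -0.1320  -0.3452  -0.0174  +0.3099]
|λ(T)| sorted: 0.5415, 0.0806, 0.0806, 0.0300, 0.0000.
ρ = 0.5415; 0.5415 < 1: convergent.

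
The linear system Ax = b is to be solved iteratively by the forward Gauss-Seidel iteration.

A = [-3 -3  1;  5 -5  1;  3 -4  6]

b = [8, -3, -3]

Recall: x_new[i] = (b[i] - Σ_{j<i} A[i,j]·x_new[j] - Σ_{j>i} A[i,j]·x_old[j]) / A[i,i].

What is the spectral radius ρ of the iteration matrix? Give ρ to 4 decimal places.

0.9198

Let D = diag(-3, -5, 6); L, U the strict triangles.
GS T = -(D+L)⁻¹U: row 0 first, T[0,1] = -(-3)/(-3) = -1.0000; later rows by forward substitution.
  T[0,:] = [+0.0000  -1.0000  +0.3333]
  T[1,:] = [+0.0000  -1.0000  +0.5333]
  T[2,:] = [+0.0000  -0.1667  +0.1889]
moduli |λ_i(T)| = 0.9198, 0.1087, 0.0000.
ρ(T) = max|λ| = 0.9198; 0.9198 < 1, so it converges for any x₀.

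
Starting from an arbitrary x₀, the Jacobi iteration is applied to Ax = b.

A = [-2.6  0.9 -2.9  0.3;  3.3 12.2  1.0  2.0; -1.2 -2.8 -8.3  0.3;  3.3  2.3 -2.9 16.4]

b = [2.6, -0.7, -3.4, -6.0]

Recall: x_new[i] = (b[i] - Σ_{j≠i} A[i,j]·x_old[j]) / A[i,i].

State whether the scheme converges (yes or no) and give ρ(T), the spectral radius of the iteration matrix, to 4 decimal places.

yes, ρ = 0.5217

Write A = D+L+U with D = diag(-2.6, 12.2, -8.3, 16.4).
T_J = -D⁻¹(L+U): T[1,0] = -(3.3)/(12.2) = -0.2705; T[1,1] = 0.
  T[0,:] = [+0.0000, +0.3462, -1.1154, +0.1154]
  T[1,:] = [-0.2705, +0.0000, -0.0820, -0.1639]
  T[2,:] = [-0.1446, -0.3373, +0.0000, +0.0361]
  T[3,:] = [-0.2012, -0.1402, +0.1768, +0.0000]
|λ(T)| sorted: 0.5217, 0.3237, 0.3237, 0.2149.
ρ = 0.5217; 0.5217 < 1, so it converges for any x₀.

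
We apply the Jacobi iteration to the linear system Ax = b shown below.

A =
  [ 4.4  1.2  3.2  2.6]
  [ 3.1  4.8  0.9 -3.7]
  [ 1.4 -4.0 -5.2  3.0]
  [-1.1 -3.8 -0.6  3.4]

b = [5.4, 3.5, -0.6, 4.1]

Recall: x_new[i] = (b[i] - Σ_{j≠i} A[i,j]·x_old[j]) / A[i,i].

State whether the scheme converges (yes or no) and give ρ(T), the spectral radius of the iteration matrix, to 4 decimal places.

Write A = D+L+U with D = diag(4.4, 4.8, -5.2, 3.4).
T_J = -D⁻¹(L+U): T[1,3] = -(-3.7)/(4.8) = +0.7708; T[1,1] = 0.
  T[0,:] = [+0.0000 -0.2727 -0.7273 -0.5909]
  T[1,:] = [-0.6458 +0.0000 -0.1875 +0.7708]
  T[2,:] = [+0.2692 -0.7692 +0.0000 +0.5769]
  T[3,:] = [+0.3235 +1.1176 +0.1765 +0.0000]
eigenvalue magnitudes: 1.2566, 1.0427, 0.6777, 0.6777.
ρ = 1.2566; 1.2566 > 1, so it fails to converge.

no, ρ = 1.2566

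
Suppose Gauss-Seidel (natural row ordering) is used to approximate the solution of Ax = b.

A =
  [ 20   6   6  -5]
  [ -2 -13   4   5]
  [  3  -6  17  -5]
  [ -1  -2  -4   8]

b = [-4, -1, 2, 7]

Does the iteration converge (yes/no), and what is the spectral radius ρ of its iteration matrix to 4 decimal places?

yes, ρ = 0.5217

Diagonal D = diag(20, -13, 17, 8); L, U strict lower/upper.
T_GS = -(D+L)⁻¹U: row 0 first, T[0,2] = -(6)/(20) = -0.3000; later rows by forward substitution.
  T[0,:] = [+0.0000, -0.3000, -0.3000, +0.2500]
  T[1,:] = [+0.0000, +0.0462, +0.3538, +0.3462]
  T[2,:] = [+0.0000, +0.0692, +0.1778, +0.3722]
  T[3,:] = [+0.0000, +0.0087, +0.1399, +0.3039]
|λ(T)| sorted: 0.5217, 0.0838, 0.0776, 0.0000.
ρ(T) = max|λ| = 0.5217; 0.5217 < 1, so it converges for any x₀.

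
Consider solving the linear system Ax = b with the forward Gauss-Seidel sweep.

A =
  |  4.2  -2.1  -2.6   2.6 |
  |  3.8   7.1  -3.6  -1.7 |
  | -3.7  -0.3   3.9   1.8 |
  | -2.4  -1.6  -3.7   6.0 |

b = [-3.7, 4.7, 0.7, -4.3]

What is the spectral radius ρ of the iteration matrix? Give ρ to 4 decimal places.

Split A = D + L + U, D = diag(4.2, 7.1, 3.9, 6).
Gauss-Seidel: T = -(D+L)⁻¹U, row 0 first, T[0,3] = -(2.6)/(4.2) = -0.6190; later rows by forward substitution.
  T[0,:] = [+0.0000  +0.5000  +0.6190  -0.6190]
  T[1,:] = [+0.0000  -0.2676  +0.1757  +0.5708]
  T[2,:] = [+0.0000  +0.4538  +0.6008  -1.0049]
  T[3,:] = [+0.0000  +0.4085  +0.6650  -0.7151]
moduli |λ_i(T)| = 0.5903, 0.2816, 0.2816, 0.0000.
spectral radius ρ = 0.5903; 0.5903 < 1, so it converges for any x₀.

0.5903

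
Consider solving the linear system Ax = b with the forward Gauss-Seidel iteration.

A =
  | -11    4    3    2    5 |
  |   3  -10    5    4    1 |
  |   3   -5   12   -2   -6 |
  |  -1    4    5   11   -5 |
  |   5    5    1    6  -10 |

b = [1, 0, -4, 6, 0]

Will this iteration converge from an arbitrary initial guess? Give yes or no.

Write A = D+L+U with D = diag(-11, -10, 12, 11, -10).
T_GS = -(D+L)⁻¹U: row 0 first, T[0,1] = -(4)/(-11) = +0.3636; later rows by forward substitution.
  T[0,:] = [+0.0000  +0.3636  +0.2727  +0.1818  +0.4545]
  T[1,:] = [+0.0000  +0.1091  +0.5818  +0.4545  +0.2364]
  T[2,:] = [+0.0000  -0.0455  +0.1742  +0.3106  +0.4848]
  T[3,:] = [+0.0000  +0.0140  -0.2660  -0.2899  +0.1895]
  T[4,:] = [+0.0000  +0.2402  +0.2851  +0.1753  +0.5077]
|eigenvalues of T|: 0.8867, 0.3612, 0.3612, 0.0595, 0.0000.
ρ(T) = max|λ| = 0.8867; 0.8867 < 1, so it converges for any x₀.

yes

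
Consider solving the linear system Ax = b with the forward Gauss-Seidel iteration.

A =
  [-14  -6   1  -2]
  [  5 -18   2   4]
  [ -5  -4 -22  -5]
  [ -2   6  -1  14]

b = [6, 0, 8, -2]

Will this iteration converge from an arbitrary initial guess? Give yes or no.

Diagonal D = diag(-14, -18, -22, 14); L, U strict lower/upper.
GS T = -(D+L)⁻¹U: row 0 first, T[0,1] = -(-6)/(-14) = -0.4286; later rows by forward substitution.
  T[0,:] = [+0.0000  -0.4286  +0.0714  -0.1429]
  T[1,:] = [+0.0000  -0.1190  +0.1310  +0.1825]
  T[2,:] = [+0.0000  +0.1190  -0.0400  -0.2280]
  T[3,:] = [+0.0000  -0.0017  -0.0488  -0.1149]
|λ(T)| sorted: 0.2646, 0.0813, 0.0719, 0.0000.
ρ(T) = max|λ| = 0.2646; 0.2646 < 1 ⇒ converges.

yes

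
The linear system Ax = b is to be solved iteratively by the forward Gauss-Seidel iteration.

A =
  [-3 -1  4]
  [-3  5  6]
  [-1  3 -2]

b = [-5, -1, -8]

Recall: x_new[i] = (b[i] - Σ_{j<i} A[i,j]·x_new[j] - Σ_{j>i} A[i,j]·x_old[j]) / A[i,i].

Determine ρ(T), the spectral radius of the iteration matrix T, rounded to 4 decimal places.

Diagonal D = diag(-3, 5, -2); L, U strict lower/upper.
T_GS = -(D+L)⁻¹U: row 0 first, T[0,2] = -(4)/(-3) = +1.3333; later rows by forward substitution.
  T[0,:] = [+0.0000 -0.3333 +1.3333]
  T[1,:] = [+0.0000 -0.2000 -0.4000]
  T[2,:] = [+0.0000 -0.1333 -1.2667]
eigenvalue magnitudes: 1.3145, 0.1521, 0.0000.
ρ = 1.3145; 1.3145 > 1: divergent.

1.3145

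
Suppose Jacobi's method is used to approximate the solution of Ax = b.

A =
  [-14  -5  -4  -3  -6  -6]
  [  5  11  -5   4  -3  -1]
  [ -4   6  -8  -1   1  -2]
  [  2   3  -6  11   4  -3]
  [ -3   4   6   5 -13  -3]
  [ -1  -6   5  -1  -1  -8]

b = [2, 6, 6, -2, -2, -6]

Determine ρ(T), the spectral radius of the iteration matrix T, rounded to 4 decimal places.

A = D + L + U where D = diag(-14, 11, -8, 11, -13, -8).
T_J = -D⁻¹(L+U): T[0,3] = -(-3)/(-14) = -0.2143; T[0,0] = 0.
  T[0,:] = [+0.0000 -0.3571 -0.2857 -0.2143 -0.4286 -0.4286]
  T[1,:] = [-0.4545 +0.0000 +0.4545 -0.3636 +0.2727 +0.0909]
  T[2,:] = [-0.5000 +0.7500 +0.0000 -0.1250 +0.1250 -0.2500]
  T[3,:] = [-0.1818 -0.2727 +0.5455 +0.0000 -0.3636 +0.2727]
  T[4,:] = [-0.2308 +0.3077 +0.4615 +0.3846 +0.0000 -0.2308]
  T[5,:] = [-0.1250 -0.7500 +0.6250 -0.1250 -0.1250 +0.0000]
eigenvalue magnitudes: 1.1647, 0.4954, 0.4954, 0.4361, 0.4361, 0.0010.
ρ(T) = max|λ| = 1.1647; 1.1647 > 1: divergent.

1.1647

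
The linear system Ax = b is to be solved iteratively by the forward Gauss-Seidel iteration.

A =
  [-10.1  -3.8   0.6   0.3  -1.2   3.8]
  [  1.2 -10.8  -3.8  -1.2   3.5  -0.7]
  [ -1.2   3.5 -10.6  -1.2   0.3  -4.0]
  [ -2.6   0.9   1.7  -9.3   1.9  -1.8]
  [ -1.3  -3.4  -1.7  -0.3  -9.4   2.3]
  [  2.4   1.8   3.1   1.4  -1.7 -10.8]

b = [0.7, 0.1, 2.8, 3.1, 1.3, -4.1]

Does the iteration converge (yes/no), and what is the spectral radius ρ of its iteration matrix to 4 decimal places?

yes, ρ = 0.6525

Write A = D+L+U with D = diag(-10.1, -10.8, -10.6, -9.3, -9.4, -10.8).
Gauss-Seidel: T = -(D+L)⁻¹U, row 0 first, T[0,1] = -(-3.8)/(-10.1) = -0.3762; later rows by forward substitution.
  T[0,:] = [+0.0000 -0.3762 +0.0594 +0.0297 -0.1188 +0.3762]
  T[1,:] = [+0.0000 -0.0418 -0.3453 -0.1078 +0.3109 -0.0230]
  T[2,:] = [+0.0000 +0.0288 -0.1207 -0.1522 +0.1444 -0.4275]
  T[3,:] = [+0.0000 +0.1064 -0.0721 -0.0466 +0.2940 -0.3791]
  T[4,:] = [+0.0000 +0.0586 +0.1408 +0.0639 -0.1315 +0.2904]
  T[5,:] = [+0.0000 -0.0777 -0.1105 -0.0711 +0.1257 -0.1378]
|roots of det(T-λI)|: 0.6525, 0.1566, 0.1566, 0.1020, 0.1020, 0.0000.
ρ = 0.6525; 0.6525 < 1: convergent.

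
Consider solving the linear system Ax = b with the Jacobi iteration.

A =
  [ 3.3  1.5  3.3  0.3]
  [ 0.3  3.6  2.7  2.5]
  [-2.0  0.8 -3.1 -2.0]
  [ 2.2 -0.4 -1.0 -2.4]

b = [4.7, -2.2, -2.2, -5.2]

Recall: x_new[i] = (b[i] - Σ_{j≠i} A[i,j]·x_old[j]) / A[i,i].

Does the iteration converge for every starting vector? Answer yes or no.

Write A = D+L+U with D = diag(3.3, 3.6, -3.1, -2.4).
Jacobi T = -D⁻¹(L+U): T[2,3] = -(-2)/(-3.1) = -0.6452; T[2,2] = 0.
  T[0,:] = [+0.0000, -0.4545, -1.0000, -0.0909]
  T[1,:] = [-0.0833, +0.0000, -0.7500, -0.6944]
  T[2,:] = [-0.6452, +0.2581, +0.0000, -0.6452]
  T[3,:] = [+0.9167, -0.1667, -0.4167, +0.0000]
eigenvalue magnitudes: 1.1519, 0.7761, 0.7761, 0.0548.
spectral radius ρ = 1.1519; 1.1519 > 1 ⇒ diverges.

no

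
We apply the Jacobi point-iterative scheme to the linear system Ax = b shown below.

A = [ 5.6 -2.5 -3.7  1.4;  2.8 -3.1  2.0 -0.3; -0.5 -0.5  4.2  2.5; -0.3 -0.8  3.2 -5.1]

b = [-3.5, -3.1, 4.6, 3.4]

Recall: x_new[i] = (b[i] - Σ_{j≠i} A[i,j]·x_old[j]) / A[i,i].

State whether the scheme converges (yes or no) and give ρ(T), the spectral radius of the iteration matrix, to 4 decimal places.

Diagonal D = diag(5.6, -3.1, 4.2, -5.1); L, U strict lower/upper.
Jacobi T = -D⁻¹(L+U): T[1,2] = -(2)/(-3.1) = +0.6452; T[1,1] = 0.
  T[0,:] = [+0.0000 +0.4464 +0.6607 -0.2500]
  T[1,:] = [+0.9032 +0.0000 +0.6452 -0.0968]
  T[2,:] = [+0.1190 +0.1190 +0.0000 -0.5952]
  T[3,:] = [-0.0588 -0.1569 +0.6275 +0.0000]
|λ(T)| sorted: 0.8508, 0.6287, 0.6076, 0.6076.
spectral radius ρ = 0.8508; 0.8508 < 1: convergent.

yes, ρ = 0.8508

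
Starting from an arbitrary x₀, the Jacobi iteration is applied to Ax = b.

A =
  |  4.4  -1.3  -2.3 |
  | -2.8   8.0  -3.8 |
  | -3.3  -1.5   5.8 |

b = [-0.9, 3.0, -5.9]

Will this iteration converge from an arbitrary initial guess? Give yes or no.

yes

A = D + L + U where D = diag(4.4, 8, 5.8).
Jacobi: T = -D⁻¹(L+U), T[2,0] = -(-3.3)/(5.8) = +0.5690; T[2,2] = 0.
  T[0,:] = [+0.0000 +0.2955 +0.5227]
  T[1,:] = [+0.3500 +0.0000 +0.4750]
  T[2,:] = [+0.5690 +0.2586 +0.0000]
moduli |λ_i(T)| = 0.8235, 0.5346, 0.2889.
spectral radius ρ = 0.8235; 0.8235 < 1 ⇒ converges.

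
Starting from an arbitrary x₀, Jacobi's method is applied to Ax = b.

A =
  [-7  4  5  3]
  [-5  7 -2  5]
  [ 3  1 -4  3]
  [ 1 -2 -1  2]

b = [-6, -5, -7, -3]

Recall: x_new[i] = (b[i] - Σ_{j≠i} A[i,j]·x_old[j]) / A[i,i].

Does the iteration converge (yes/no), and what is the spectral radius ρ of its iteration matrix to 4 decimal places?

Split A = D + L + U, D = diag(-7, 7, -4, 2).
Jacobi: T = -D⁻¹(L+U), T[3,0] = -(1)/(2) = -0.5000; T[3,3] = 0.
  T[0,:] = [+0.0000 +0.5714 +0.7143 +0.4286]
  T[1,:] = [+0.7143 +0.0000 +0.2857 -0.7143]
  T[2,:] = [+0.7500 +0.2500 +0.0000 +0.7500]
  T[3,:] = [-0.5000 +1.0000 +0.5000 +0.0000]
eigenvalue magnitudes: 1.2252, 0.8235, 0.8235, 0.7307.
ρ = 1.2252; 1.2252 > 1 ⇒ diverges.

no, ρ = 1.2252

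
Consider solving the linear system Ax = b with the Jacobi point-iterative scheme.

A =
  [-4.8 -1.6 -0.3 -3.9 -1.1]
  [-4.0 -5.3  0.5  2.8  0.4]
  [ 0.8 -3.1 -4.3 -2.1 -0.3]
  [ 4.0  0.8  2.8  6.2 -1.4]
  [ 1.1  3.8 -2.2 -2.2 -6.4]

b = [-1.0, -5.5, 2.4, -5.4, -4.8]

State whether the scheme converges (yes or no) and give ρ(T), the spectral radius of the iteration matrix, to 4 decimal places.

no, ρ = 1.1726

Diagonal D = diag(-4.8, -5.3, -4.3, 6.2, -6.4); L, U strict lower/upper.
Jacobi T = -D⁻¹(L+U): T[2,4] = -(-0.3)/(-4.3) = -0.0698; T[2,2] = 0.
  T[0,:] = [+0.0000, -0.3333, -0.0625, -0.8125, -0.2292]
  T[1,:] = [-0.7547, +0.0000, +0.0943, +0.5283, +0.0755]
  T[2,:] = [+0.1860, -0.7209, +0.0000, -0.4884, -0.0698]
  T[3,:] = [-0.6452, -0.1290, -0.4516, +0.0000, +0.2258]
  T[4,:] = [+0.1719, +0.5938, -0.3438, -0.3438, +0.0000]
moduli |λ_i(T)| = 1.1726, 0.9087, 0.5780, 0.5780, 0.0029.
ρ(T) = max|λ| = 1.1726; 1.1726 > 1, so it fails to converge.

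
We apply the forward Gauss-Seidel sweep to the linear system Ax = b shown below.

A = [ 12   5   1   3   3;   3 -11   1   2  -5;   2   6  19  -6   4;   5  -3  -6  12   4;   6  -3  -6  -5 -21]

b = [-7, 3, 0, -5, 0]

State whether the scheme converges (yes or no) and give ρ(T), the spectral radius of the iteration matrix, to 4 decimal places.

yes, ρ = 0.6674

A = D + L + U where D = diag(12, -11, 19, 12, -21).
Gauss-Seidel: T = -(D+L)⁻¹U, row 0 first, T[0,1] = -(5)/(12) = -0.4167; later rows by forward substitution.
  T[0,:] = [+0.0000  -0.4167  -0.0833  -0.2500  -0.2500]
  T[1,:] = [+0.0000  -0.1136  +0.0682  +0.1136  -0.5227]
  T[2,:] = [+0.0000  +0.0797  -0.0128  +0.3062  -0.0191]
  T[3,:] = [+0.0000  +0.1851  +0.0454  +0.2857  -0.3694]
  T[4,:] = [+0.0000  -0.1697  -0.0407  -0.2432  +0.0967]
eigenvalue magnitudes: 0.6674, 0.3154, 0.0736, 0.0736, 0.0000.
ρ(T) = max|λ| = 0.6674; 0.6674 < 1: convergent.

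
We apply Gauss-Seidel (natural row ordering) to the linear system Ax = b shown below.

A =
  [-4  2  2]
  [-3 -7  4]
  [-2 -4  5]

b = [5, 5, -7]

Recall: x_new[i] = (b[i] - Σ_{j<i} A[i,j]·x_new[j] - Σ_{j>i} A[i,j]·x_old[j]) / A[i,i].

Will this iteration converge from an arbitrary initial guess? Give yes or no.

yes

Split A = D + L + U, D = diag(-4, -7, 5).
GS T = -(D+L)⁻¹U: row 0 first, T[0,1] = -(2)/(-4) = +0.5000; later rows by forward substitution.
  T[0,:] = [+0.0000 +0.5000 +0.5000]
  T[1,:] = [+0.0000 -0.2143 +0.3571]
  T[2,:] = [+0.0000 +0.0286 +0.4857]
moduli |λ_i(T)| = 0.5000, 0.2286, 0.0000.
ρ = 0.5000; 0.5000 < 1, so it converges for any x₀.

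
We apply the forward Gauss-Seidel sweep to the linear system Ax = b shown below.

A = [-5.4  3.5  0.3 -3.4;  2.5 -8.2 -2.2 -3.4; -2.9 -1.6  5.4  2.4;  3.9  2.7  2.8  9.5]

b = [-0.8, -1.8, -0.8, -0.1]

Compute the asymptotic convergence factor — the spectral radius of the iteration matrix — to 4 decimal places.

0.8285

A = D + L + U where D = diag(-5.4, -8.2, 5.4, 9.5).
GS T = -(D+L)⁻¹U: row 0 first, T[0,3] = -(-3.4)/(-5.4) = -0.6296; later rows by forward substitution.
  T[0,:] = [+0.0000 +0.6481 +0.0556 -0.6296]
  T[1,:] = [+0.0000 +0.1976 -0.2514 -0.6066]
  T[2,:] = [+0.0000 +0.4066 -0.0446 -0.9623]
  T[3,:] = [+0.0000 -0.4421 +0.0618 +0.7145]
eigenvalue magnitudes: 0.8285, 0.2161, 0.1772, 0.0000.
ρ(T) = max|λ| = 0.8285; 0.8285 < 1, so it converges for any x₀.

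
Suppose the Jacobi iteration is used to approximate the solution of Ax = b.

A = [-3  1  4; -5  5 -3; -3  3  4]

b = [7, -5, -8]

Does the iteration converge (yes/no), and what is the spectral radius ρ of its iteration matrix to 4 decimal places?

no, ρ = 1.2503

Write A = D+L+U with D = diag(-3, 5, 4).
Jacobi T = -D⁻¹(L+U): T[0,1] = -(1)/(-3) = +0.3333; T[0,0] = 0.
  T[0,:] = [+0.0000, +0.3333, +1.3333]
  T[1,:] = [+1.0000, +0.0000, +0.6000]
  T[2,:] = [+0.7500, -0.7500, +0.0000]
|roots of det(T-λI)|: 1.2503, 0.8245, 0.8245.
ρ(T) = max|λ| = 1.2503; 1.2503 > 1 ⇒ diverges.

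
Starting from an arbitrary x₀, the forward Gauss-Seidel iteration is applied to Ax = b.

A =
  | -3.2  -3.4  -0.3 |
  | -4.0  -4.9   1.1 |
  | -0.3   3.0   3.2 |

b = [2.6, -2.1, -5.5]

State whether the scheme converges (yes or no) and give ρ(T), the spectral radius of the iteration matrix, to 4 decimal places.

yes, ρ = 0.5345

Write A = D+L+U with D = diag(-3.2, -4.9, 3.2).
Gauss-Seidel: T = -(D+L)⁻¹U, row 0 first, T[0,1] = -(-3.4)/(-3.2) = -1.0625; later rows by forward substitution.
  T[0,:] = [+0.0000 -1.0625 -0.0937]
  T[1,:] = [+0.0000 +0.8673 +0.3010]
  T[2,:] = [+0.0000 -0.9127 -0.2910]
moduli |λ_i(T)| = 0.5345, 0.0418, 0.0000.
spectral radius ρ = 0.5345; 0.5345 < 1, so it converges for any x₀.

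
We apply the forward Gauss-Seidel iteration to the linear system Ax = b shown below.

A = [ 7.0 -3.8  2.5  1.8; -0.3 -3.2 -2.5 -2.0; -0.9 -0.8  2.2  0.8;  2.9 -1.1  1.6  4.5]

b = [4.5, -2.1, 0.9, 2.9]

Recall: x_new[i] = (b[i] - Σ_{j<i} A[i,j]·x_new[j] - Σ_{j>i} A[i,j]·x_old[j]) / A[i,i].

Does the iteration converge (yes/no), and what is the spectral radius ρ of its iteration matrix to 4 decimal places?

yes, ρ = 0.6043

Write A = D+L+U with D = diag(7, -3.2, 2.2, 4.5).
T_GS = -(D+L)⁻¹U: row 0 first, T[0,2] = -(2.5)/(7) = -0.3571; later rows by forward substitution.
  T[0,:] = [+0.0000 +0.5429 -0.3571 -0.2571]
  T[1,:] = [+0.0000 -0.0509 -0.7478 -0.6009]
  T[2,:] = [+0.0000 +0.2036 -0.4180 -0.6873]
  T[3,:] = [+0.0000 -0.4347 +0.1960 +0.2632]
|roots of det(T-λI)|: 0.6043, 0.4055, 0.4055, 0.0000.
spectral radius ρ = 0.6043; 0.6043 < 1: convergent.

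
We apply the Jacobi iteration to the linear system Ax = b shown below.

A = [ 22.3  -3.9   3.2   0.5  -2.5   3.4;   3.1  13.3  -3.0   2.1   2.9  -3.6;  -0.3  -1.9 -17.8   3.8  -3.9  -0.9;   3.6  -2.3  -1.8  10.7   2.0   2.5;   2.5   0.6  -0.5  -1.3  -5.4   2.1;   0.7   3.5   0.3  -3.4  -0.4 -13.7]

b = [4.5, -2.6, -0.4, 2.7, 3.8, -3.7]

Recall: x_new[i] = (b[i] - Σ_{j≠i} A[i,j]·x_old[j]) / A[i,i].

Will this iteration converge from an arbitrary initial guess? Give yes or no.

Let D = diag(22.3, 13.3, -17.8, 10.7, -5.4, -13.7); L, U the strict triangles.
Jacobi: T = -D⁻¹(L+U), T[5,1] = -(3.5)/(-13.7) = +0.2555; T[5,5] = 0.
  T[0,:] = [+0.0000 +0.1749 -0.1435 -0.0224 +0.1121 -0.1525]
  T[1,:] = [-0.2331 +0.0000 +0.2256 -0.1579 -0.2180 +0.2707]
  T[2,:] = [-0.0169 -0.1067 +0.0000 +0.2135 -0.2191 -0.0506]
  T[3,:] = [-0.3364 +0.2150 +0.1682 +0.0000 -0.1869 -0.2336]
  T[4,:] = [+0.4630 +0.1111 -0.0926 -0.2407 +0.0000 +0.3889]
  T[5,:] = [+0.0511 +0.2555 +0.0219 -0.2482 -0.0292 +0.0000]
|eigenvalues of T|: 0.5162, 0.2327, 0.2327, 0.2159, 0.1757, 0.1757.
ρ(T) = max|λ| = 0.5162; 0.5162 < 1 ⇒ converges.

yes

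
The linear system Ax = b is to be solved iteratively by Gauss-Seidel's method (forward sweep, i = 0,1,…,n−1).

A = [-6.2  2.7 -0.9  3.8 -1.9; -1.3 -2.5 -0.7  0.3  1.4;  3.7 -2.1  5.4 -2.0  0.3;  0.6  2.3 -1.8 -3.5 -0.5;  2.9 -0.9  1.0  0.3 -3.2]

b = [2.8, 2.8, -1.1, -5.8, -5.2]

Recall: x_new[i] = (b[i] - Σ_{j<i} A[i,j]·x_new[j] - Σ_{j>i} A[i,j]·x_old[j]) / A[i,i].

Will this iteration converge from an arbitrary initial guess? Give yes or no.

yes

Write A = D+L+U with D = diag(-6.2, -2.5, 5.4, -3.5, -3.2).
GS T = -(D+L)⁻¹U: row 0 first, T[0,4] = -(-1.9)/(-6.2) = -0.3065; later rows by forward substitution.
  T[0,:] = [+0.0000, +0.4355, -0.1452, +0.6129, -0.3065]
  T[1,:] = [+0.0000, -0.2265, -0.2045, -0.1987, +0.7194]
  T[2,:] = [+0.0000, -0.3865, +0.0199, -0.1269, +0.4342]
  T[3,:] = [+0.0000, +0.1246, -0.1695, +0.0397, +0.0540]
  T[4,:] = [+0.0000, +0.3493, -0.0837, +0.5754, -0.3393]
eigenvalue magnitudes: 0.8396, 0.3770, 0.1359, 0.1359, 0.0000.
spectral radius ρ = 0.8396; 0.8396 < 1: convergent.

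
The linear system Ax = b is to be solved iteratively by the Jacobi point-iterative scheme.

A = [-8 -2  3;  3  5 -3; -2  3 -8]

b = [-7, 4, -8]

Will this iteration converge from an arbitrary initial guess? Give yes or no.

Let D = diag(-8, 5, -8); L, U the strict triangles.
T_J = -D⁻¹(L+U): T[0,2] = -(3)/(-8) = +0.3750; T[0,0] = 0.
  T[0,:] = [+0.0000 -0.2500 +0.3750]
  T[1,:] = [-0.6000 +0.0000 +0.6000]
  T[2,:] = [-0.2500 +0.3750 +0.0000]
|eigenvalues of T|: 0.5995, 0.4078, 0.1917.
ρ = 0.5995; 0.5995 < 1, so it converges for any x₀.

yes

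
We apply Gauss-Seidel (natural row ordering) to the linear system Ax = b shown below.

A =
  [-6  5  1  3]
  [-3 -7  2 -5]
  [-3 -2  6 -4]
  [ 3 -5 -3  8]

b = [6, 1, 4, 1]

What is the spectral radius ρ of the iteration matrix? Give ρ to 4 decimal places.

A = D + L + U where D = diag(-6, -7, 6, 8).
T_GS = -(D+L)⁻¹U: row 0 first, T[0,2] = -(1)/(-6) = +0.1667; later rows by forward substitution.
  T[0,:] = [+0.0000, +0.8333, +0.1667, +0.5000]
  T[1,:] = [+0.0000, -0.3571, +0.2143, -0.9286]
  T[2,:] = [+0.0000, +0.2976, +0.1548, +0.6071]
  T[3,:] = [+0.0000, -0.4241, +0.1295, -0.5402]
eigenvalue magnitudes: 1.1898, 0.2237, 0.2237, 0.0000.
ρ = 1.1898; 1.1898 > 1, so it fails to converge.

1.1898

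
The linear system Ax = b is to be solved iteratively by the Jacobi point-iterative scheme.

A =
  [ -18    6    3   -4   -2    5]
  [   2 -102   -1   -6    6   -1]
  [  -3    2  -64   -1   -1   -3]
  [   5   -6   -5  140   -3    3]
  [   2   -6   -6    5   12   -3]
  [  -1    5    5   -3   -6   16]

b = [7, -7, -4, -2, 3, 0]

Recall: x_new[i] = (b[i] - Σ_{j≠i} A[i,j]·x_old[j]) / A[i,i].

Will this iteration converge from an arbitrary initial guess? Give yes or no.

Split A = D + L + U, D = diag(-18, -102, -64, 140, 12, 16).
Jacobi T = -D⁻¹(L+U): T[3,2] = -(-5)/(140) = +0.0357; T[3,3] = 0.
  T[0,:] = [+0.0000, +0.3333, +0.1667, -0.2222, -0.1111, +0.2778]
  T[1,:] = [+0.0196, +0.0000, -0.0098, -0.0588, +0.0588, -0.0098]
  T[2,:] = [-0.0469, +0.0312, +0.0000, -0.0156, -0.0156, -0.0469]
  T[3,:] = [-0.0357, +0.0429, +0.0357, +0.0000, +0.0214, -0.0214]
  T[4,:] = [-0.1667, +0.5000, +0.5000, -0.4167, +0.0000, +0.2500]
  T[5,:] = [+0.0625, -0.3125, -0.3125, +0.1875, +0.3750, +0.0000]
|roots of det(T-λI)|: 0.4758, 0.2228, 0.2228, 0.0668, 0.0668, 0.0667.
ρ = 0.4758; 0.4758 < 1 ⇒ converges.

yes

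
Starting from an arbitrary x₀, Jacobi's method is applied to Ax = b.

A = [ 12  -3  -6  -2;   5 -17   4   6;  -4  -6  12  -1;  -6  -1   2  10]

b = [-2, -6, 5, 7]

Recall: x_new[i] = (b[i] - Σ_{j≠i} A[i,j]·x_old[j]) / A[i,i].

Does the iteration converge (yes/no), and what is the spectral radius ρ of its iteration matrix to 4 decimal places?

yes, ρ = 0.8256

Write A = D+L+U with D = diag(12, -17, 12, 10).
Jacobi T = -D⁻¹(L+U): T[2,0] = -(-4)/(12) = +0.3333; T[2,2] = 0.
  T[0,:] = [+0.0000 +0.2500 +0.5000 +0.1667]
  T[1,:] = [+0.2941 +0.0000 +0.2353 +0.3529]
  T[2,:] = [+0.3333 +0.5000 +0.0000 +0.0833]
  T[3,:] = [+0.6000 +0.1000 -0.2000 +0.0000]
moduli |λ_i(T)| = 0.8256, 0.5855, 0.2541, 0.2541.
ρ = 0.8256; 0.8256 < 1, so it converges for any x₀.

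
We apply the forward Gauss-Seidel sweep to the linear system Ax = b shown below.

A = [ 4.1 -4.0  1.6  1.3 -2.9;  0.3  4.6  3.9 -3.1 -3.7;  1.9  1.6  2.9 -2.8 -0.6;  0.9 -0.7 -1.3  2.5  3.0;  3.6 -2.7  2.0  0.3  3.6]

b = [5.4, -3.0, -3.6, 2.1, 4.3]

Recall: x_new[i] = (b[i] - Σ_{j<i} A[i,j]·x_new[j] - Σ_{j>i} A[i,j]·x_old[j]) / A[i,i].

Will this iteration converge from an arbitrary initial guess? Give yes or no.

no

Split A = D + L + U, D = diag(4.1, 4.6, 2.9, 2.5, 3.6).
GS T = -(D+L)⁻¹U: row 0 first, T[0,2] = -(1.6)/(4.1) = -0.3902; later rows by forward substitution.
  T[0,:] = [+0.0000, +0.9756, -0.3902, -0.3171, +0.7073]
  T[1,:] = [+0.0000, -0.0636, -0.8224, +0.6946, +0.7582]
  T[2,:] = [+0.0000, -0.6041, +0.7094, +0.7900, -0.6748]
  T[3,:] = [+0.0000, -0.6832, +0.2791, +0.7194, -1.5933]
  T[4,:] = [+0.0000, -0.6308, -0.6439, +0.3392, +0.3690]
|λ(T)| sorted: 1.6115, 1.1129, 1.1129, 0.4802, 0.0000.
ρ(T) = max|λ| = 1.6115; 1.6115 > 1 ⇒ diverges.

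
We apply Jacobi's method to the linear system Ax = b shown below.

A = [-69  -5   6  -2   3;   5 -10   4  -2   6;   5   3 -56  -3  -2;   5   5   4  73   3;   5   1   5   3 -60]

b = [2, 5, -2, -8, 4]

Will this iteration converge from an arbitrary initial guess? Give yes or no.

Write A = D+L+U with D = diag(-69, -10, -56, 73, -60).
Jacobi T = -D⁻¹(L+U): T[3,2] = -(4)/(73) = -0.0548; T[3,3] = 0.
  T[0,:] = [+0.0000 -0.0725 +0.0870 -0.0290 +0.0435]
  T[1,:] = [+0.5000 +0.0000 +0.4000 -0.2000 +0.6000]
  T[2,:] = [+0.0893 +0.0536 +0.0000 -0.0536 -0.0357]
  T[3,:] = [-0.0685 -0.0685 -0.0548 +0.0000 -0.0411]
  T[4,:] = [+0.0833 +0.0167 +0.0833 +0.0500 +0.0000]
|roots of det(T-λI)|: 0.1803, 0.1445, 0.1169, 0.1169, 0.1005.
ρ = 0.1803; 0.1803 < 1 ⇒ converges.

yes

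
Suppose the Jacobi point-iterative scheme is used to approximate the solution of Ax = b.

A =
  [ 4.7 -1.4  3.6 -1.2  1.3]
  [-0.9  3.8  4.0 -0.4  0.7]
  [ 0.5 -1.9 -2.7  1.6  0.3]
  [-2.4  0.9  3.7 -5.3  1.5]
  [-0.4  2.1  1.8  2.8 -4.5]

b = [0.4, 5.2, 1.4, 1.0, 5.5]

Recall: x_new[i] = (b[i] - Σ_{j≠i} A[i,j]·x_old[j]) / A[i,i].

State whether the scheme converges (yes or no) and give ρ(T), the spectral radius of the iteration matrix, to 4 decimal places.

Diagonal D = diag(4.7, 3.8, -2.7, -5.3, -4.5); L, U strict lower/upper.
T_J = -D⁻¹(L+U): T[2,3] = -(1.6)/(-2.7) = +0.5926; T[2,2] = 0.
  T[0,:] = [+0.0000 +0.2979 -0.7660 +0.2553 -0.2766]
  T[1,:] = [+0.2368 +0.0000 -1.0526 +0.1053 -0.1842]
  T[2,:] = [+0.1852 -0.7037 +0.0000 +0.5926 +0.1111]
  T[3,:] = [-0.4528 +0.1698 +0.6981 +0.0000 +0.2830]
  T[4,:] = [-0.0889 +0.4667 +0.4000 +0.6222 +0.0000]
|λ(T)| sorted: 1.1658, 0.9398, 0.3737, 0.3737, 0.2747.
ρ(T) = max|λ| = 1.1658; 1.1658 > 1, so it fails to converge.

no, ρ = 1.1658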